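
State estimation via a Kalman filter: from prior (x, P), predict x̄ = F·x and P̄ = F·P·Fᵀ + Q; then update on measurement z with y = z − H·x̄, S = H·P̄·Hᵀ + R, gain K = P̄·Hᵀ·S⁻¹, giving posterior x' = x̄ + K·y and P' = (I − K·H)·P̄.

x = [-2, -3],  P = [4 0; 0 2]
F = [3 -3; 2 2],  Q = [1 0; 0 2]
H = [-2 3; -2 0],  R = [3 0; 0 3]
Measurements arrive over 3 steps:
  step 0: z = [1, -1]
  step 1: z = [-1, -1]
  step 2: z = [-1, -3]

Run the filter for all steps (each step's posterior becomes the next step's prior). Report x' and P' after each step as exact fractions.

step 0: x' = [6027/15965, 6836/15965], P' = [11739/15965 7752/15965; 7752/15965 10366/15965]
step 1: x' = [5777195/12474157, 298724/12474157], P' = [7936746/12474157 5165130/12474157; 5165130/12474157 7400986/12474157]
step 2: x' = [12877613801/8662138289, 5786875816/8662138289], P' = [5463406785/8662138289 3536832060/8662138289; 3536832060/8662138289 5085778686/8662138289]

step 0: x̄ = F·x = [3, -10]
step 0: P̄ = F·P·Fᵀ + Q = [55 12; 12 26]
step 0: y = z − H·x̄ = [37, 5]
step 0: S = H·P̄·Hᵀ + R = [313 148; 148 223]
step 0: K = P̄·Hᵀ·S⁻¹ = [-74/15965 -7826/15965; 5198/15965 -5168/15965]
step 0: x' = x̄ + K·y = [6027/15965, 6836/15965]
step 0: P' = (I − K·H)·P̄ = [11739/15965 7752/15965; 7752/15965 10366/15965]
step 1: x̄ = F·x = [-2427/15965, 25726/15965]
step 1: P̄ = F·P·Fᵀ + Q = [75374/15965 8238/15965; 8238/15965 182366/15965]
step 1: y = z − H·x̄ = [-97997/15965, -20819/15965]
step 1: S = H·P̄·Hᵀ + R = [1891829/15965 252068/15965; 252068/15965 349391/15965]
step 1: K = P̄·Hᵀ·S⁻¹ = [-126034/12474157 -5291164/12474157; 3957566/12474157 -3443420/12474157]
step 1: x' = x̄ + K·y = [5777195/12474157, 298724/12474157]
step 1: P' = (I − K·H)·P̄ = [7936746/12474157 5165130/12474157; 5165130/12474157 7400986/12474157]
step 2: x̄ = F·x = [16435413/12474157, 12151838/12474157]
step 2: P̄ = F·P·Fᵀ + Q = [57541405/12474157 3214560/12474157; 3214560/12474157 127620282/12474157]
step 2: y = z − H·x̄ = [-16058845/12474157, -4551645/12474157]
step 2: S = H·P̄·Hᵀ + R = [1377595909/12474157 210878260/12474157; 210878260/12474157 267588091/12474157]
step 2: K = P̄·Hᵀ·S⁻¹ = [-105439130/8662138289 -3642271190/8662138289; 2727890646/8662138289 -2357888040/8662138289]
step 2: x' = x̄ + K·y = [12877613801/8662138289, 5786875816/8662138289]
step 2: P' = (I − K·H)·P̄ = [5463406785/8662138289 3536832060/8662138289; 3536832060/8662138289 5085778686/8662138289]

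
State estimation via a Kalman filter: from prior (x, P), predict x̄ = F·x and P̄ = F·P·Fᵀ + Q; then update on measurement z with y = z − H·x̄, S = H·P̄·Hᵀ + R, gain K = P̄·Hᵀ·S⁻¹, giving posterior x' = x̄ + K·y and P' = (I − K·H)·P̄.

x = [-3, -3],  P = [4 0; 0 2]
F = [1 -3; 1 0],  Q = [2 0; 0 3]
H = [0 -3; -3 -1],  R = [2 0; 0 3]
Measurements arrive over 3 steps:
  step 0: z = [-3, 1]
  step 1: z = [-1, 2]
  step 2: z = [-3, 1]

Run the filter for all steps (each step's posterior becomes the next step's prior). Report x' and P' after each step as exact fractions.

step 0: x̄ = F·x = [6, -3]
step 0: P̄ = F·P·Fᵀ + Q = [24 4; 4 7]
step 0: y = z − H·x̄ = [-12, 16]
step 0: S = H·P̄·Hᵀ + R = [65 57; 57 250]
step 0: K = P̄·Hᵀ·S⁻¹ = [1332/13001 -4256/13001; -4167/13001 -38/13001]
step 0: x' = x̄ + K·y = [-6074/13001, 10393/13001]
step 0: P' = (I − K·H)·P̄ = [4552/13001 -888/13001; -888/13001 2778/13001]
step 1: x̄ = F·x = [-37253/13001, -6074/13001]
step 1: P̄ = F·P·Fᵀ + Q = [60884/13001 7216/13001; 7216/13001 43555/13001]
step 1: y = z − H·x̄ = [-31223/13001, -91831/13001]
step 1: S = H·P̄·Hᵀ + R = [417997/13001 195609/13001; 195609/13001 673810/13001]
step 1: K = P̄·Hᵀ·S⁻¹ = [1734732/18720689 -5778764/18720689; -5791023/18720689 -130406/18720689]
step 1: x' = x̄ + K·y = [-16990669/18720689, 6082529/18720689]
step 1: P' = (I − K·H)·P̄ = [6164260/18720689 -1156488/18720689; -1156488/18720689 3860682/18720689]
step 2: x̄ = F·x = [-35238256/18720689, -16990669/18720689]
step 2: P̄ = F·P·Fᵀ + Q = [85290704/18720689 9633724/18720689; 9633724/18720689 62326327/18720689]
step 2: y = z − H·x̄ = [-107134074/18720689, -4521076/813943]
step 2: S = H·P̄·Hᵀ + R = [598378321/18720689 11899239/813943; 11899239/813943 41039438/813943]
step 2: K = P̄·Hᵀ·S⁻¹ = [220389516/2379047155 -8063976248/26169518705; -735809229/2379047155 -16586818/2379047155]
step 2: x' = x̄ + K·y = [-3668253400/5233903741, 428760007/475809431]
step 2: P' = (I − K·H)·P̄ = [8602706176/26169518705 -146926344/2379047155; -146926344/2379047155 490539486/2379047155]

step 0: x' = [-6074/13001, 10393/13001], P' = [4552/13001 -888/13001; -888/13001 2778/13001]
step 1: x' = [-16990669/18720689, 6082529/18720689], P' = [6164260/18720689 -1156488/18720689; -1156488/18720689 3860682/18720689]
step 2: x' = [-3668253400/5233903741, 428760007/475809431], P' = [8602706176/26169518705 -146926344/2379047155; -146926344/2379047155 490539486/2379047155]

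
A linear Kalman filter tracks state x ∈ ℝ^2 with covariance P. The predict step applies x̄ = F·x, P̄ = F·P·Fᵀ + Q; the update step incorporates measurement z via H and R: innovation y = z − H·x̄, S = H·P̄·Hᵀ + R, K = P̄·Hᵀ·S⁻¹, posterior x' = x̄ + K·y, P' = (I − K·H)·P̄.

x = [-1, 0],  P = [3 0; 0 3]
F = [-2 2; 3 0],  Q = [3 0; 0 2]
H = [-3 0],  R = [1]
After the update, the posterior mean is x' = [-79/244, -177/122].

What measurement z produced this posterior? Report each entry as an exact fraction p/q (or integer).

x̄ = F·x = [2, -3]
P̄ = F·P·Fᵀ + Q = [27 -18; -18 29]
S = H·P̄·Hᵀ + R = [244]
K = P̄·Hᵀ·S⁻¹ = [-81/244; 27/122]
x' − x̄ = [-567/244, 189/122] = K·y
y = (KᵀK)⁻¹·Kᵀ·(x' − x̄) = [7]
z = y + H·x̄ = [7] + [-6] = [1]

z = [1]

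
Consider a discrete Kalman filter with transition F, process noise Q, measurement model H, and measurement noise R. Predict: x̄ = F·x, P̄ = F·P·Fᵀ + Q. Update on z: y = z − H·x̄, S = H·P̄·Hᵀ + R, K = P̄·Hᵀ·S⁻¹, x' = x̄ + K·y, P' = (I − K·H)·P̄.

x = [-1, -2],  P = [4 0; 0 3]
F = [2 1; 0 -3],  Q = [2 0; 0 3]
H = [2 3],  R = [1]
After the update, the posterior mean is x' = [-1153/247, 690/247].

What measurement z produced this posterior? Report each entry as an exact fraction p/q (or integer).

x̄ = F·x = [-4, 6]
P̄ = F·P·Fᵀ + Q = [21 -9; -9 30]
S = H·P̄·Hᵀ + R = [247]
K = P̄·Hᵀ·S⁻¹ = [15/247; 72/247]
x' − x̄ = [-165/247, -792/247] = K·y
y = (KᵀK)⁻¹·Kᵀ·(x' − x̄) = [-11]
z = y + H·x̄ = [-11] + [10] = [-1]

z = [-1]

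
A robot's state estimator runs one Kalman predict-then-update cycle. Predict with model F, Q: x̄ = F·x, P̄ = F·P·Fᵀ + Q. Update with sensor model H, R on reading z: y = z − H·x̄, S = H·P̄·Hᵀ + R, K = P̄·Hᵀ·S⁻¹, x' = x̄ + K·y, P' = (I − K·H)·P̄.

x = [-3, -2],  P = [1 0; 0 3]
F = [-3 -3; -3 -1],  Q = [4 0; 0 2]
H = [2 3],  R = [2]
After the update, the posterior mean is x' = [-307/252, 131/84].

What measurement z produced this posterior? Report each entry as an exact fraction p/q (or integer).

x̄ = F·x = [15, 11]
P̄ = F·P·Fᵀ + Q = [40 18; 18 14]
S = H·P̄·Hᵀ + R = [504]
K = P̄·Hᵀ·S⁻¹ = [67/252; 13/84]
x' − x̄ = [-4087/252, -793/84] = K·y
y = (KᵀK)⁻¹·Kᵀ·(x' − x̄) = [-61]
z = y + H·x̄ = [-61] + [63] = [2]

z = [2]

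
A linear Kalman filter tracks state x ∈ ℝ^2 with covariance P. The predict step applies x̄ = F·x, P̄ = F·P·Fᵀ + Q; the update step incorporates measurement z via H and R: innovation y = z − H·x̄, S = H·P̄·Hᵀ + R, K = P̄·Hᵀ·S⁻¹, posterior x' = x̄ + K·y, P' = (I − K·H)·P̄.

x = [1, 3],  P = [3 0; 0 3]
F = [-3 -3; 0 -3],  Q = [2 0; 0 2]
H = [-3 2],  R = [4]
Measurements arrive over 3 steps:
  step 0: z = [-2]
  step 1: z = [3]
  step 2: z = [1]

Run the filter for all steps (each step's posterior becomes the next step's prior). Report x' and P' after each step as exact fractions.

step 0: x' = [-22/5, -112/15], P' = [317/25 913/50; 913/50 8171/300]
step 1: x' = [1043/15255, 70741/45765], P' = [31348/5085 124388/15255; 124388/15255 106076/9153]
step 2: x' = [-35280837/13652755, -137960269/40958265], P' = [78102284/13652755 102653716/13652755; 102653716/13652755 145832914/13652755]

step 0: x̄ = F·x = [-12, -9]
step 0: P̄ = F·P·Fᵀ + Q = [56 27; 27 29]
step 0: y = z − H·x̄ = [-20]
step 0: S = H·P̄·Hᵀ + R = [300]
step 0: K = P̄·Hᵀ·S⁻¹ = [-19/50; -23/300]
step 0: x' = x̄ + K·y = [-22/5, -112/15]
step 0: P' = (I − K·H)·P̄ = [317/25 913/50; 913/50 8171/300]
step 1: x̄ = F·x = [178/5, 112/5]
step 1: P̄ = F·P·Fᵀ + Q = [68993/100 40947/100; 40947/100 24713/100]
step 1: y = z − H·x̄ = [65]
step 1: S = H·P̄·Hᵀ + R = [9153/4]
step 1: K = P̄·Hᵀ·S⁻¹ = [-8339/15255; -14683/45765]
step 1: x' = x̄ + K·y = [1043/15255, 70741/45765]
step 1: P' = (I − K·H)·P̄ = [31348/5085 124388/15255; 124388/15255 106076/9153]
step 2: x̄ = F·x = [-14774/3051, -70741/15255]
step 2: P̄ = F·P·Fᵀ + Q = [313802/1017 903544/5085; 903544/5085 108110/1017]
step 2: y = z − H·x̄ = [-64873/15255]
step 2: S = H·P̄·Hᵀ + R = [5461102/5085]
step 2: K = P̄·Hᵀ·S⁻¹ = [-1449971/2730551; -814766/2730551]
step 2: x' = x̄ + K·y = [-35280837/13652755, -137960269/40958265]
step 2: P' = (I − K·H)·P̄ = [78102284/13652755 102653716/13652755; 102653716/13652755 145832914/13652755]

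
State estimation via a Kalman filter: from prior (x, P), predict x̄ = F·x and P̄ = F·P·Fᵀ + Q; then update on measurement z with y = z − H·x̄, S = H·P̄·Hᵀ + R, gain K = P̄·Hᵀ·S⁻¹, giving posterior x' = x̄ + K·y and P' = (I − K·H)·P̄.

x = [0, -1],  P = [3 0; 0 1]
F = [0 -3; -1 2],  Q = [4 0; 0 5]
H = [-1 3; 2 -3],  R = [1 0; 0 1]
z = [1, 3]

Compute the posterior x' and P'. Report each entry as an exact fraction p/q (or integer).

x' = [2392/735, 312/245]
P' = [2173/1470 179/245; 179/245 102/245]

x̄ = F·x = [3, -2]
P̄ = F·P·Fᵀ + Q = [13 -6; -6 12]
y = z − H·x̄ = [10, -9]
S = H·P̄·Hᵀ + R = [158 -188; -188 233]
K = P̄·Hᵀ·S⁻¹ = [1049/1470 562/735; 127/245 52/245]
x' = x̄ + K·y = [2392/735, 312/245]
P' = (I − K·H)·P̄ = [2173/1470 179/245; 179/245 102/245]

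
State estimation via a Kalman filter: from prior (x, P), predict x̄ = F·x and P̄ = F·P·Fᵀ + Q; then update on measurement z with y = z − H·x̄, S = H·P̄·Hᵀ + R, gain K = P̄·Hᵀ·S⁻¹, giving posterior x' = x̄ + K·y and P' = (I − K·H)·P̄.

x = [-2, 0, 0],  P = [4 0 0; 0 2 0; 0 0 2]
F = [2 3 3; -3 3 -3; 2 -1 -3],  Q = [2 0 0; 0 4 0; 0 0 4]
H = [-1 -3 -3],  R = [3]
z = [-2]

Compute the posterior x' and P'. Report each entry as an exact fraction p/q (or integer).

x̄ = F·x = [-4, 6, -4]
P̄ = F·P·Fᵀ + Q = [54 -24 -8; -24 76 -12; -8 -12 40]
y = z − H·x̄ = [0]
S = H·P̄·Hᵀ + R = [693]
K = P̄·Hᵀ·S⁻¹ = [2/33; -8/33; -76/693]
x' = x̄ + K·y = [-4, 6, -4]
P' = (I − K·H)·P̄ = [566/11 -152/11 -112/33; -152/11 388/11 -1004/33; -112/33 -1004/33 21944/693]

x' = [-4, 6, -4]
P' = [566/11 -152/11 -112/33; -152/11 388/11 -1004/33; -112/33 -1004/33 21944/693]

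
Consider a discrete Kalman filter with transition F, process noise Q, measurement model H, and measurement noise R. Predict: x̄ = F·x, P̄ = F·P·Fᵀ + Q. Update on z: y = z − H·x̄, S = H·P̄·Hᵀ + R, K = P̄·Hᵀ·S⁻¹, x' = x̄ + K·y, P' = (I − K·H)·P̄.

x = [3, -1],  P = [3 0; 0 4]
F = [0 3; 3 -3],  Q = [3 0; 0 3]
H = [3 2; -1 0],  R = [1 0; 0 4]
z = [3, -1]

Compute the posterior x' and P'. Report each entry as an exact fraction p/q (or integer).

x' = [27/203, 276/203]
P' = [20604/5887 -30816/5887; -30816/5887 47550/5887]

x̄ = F·x = [-3, 12]
P̄ = F·P·Fᵀ + Q = [39 -36; -36 66]
y = z − H·x̄ = [-12, -4]
S = H·P̄·Hᵀ + R = [184 -45; -45 43]
K = P̄·Hᵀ·S⁻¹ = [180/5887 -5151/5887; 2652/5887 7704/5887]
x' = x̄ + K·y = [27/203, 276/203]
P' = (I − K·H)·P̄ = [20604/5887 -30816/5887; -30816/5887 47550/5887]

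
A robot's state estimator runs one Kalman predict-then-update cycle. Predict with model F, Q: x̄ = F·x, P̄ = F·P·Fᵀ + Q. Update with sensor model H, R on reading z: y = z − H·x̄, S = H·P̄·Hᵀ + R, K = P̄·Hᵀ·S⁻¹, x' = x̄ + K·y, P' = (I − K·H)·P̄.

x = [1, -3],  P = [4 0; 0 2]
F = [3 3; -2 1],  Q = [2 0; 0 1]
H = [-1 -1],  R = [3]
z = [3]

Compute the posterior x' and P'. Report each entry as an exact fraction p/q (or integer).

x' = [26/21, -101/21]
P' = [454/21 -397/21; -397/21 797/42]

x̄ = F·x = [-6, -5]
P̄ = F·P·Fᵀ + Q = [56 -18; -18 19]
y = z − H·x̄ = [-8]
S = H·P̄·Hᵀ + R = [42]
K = P̄·Hᵀ·S⁻¹ = [-19/21; -1/42]
x' = x̄ + K·y = [26/21, -101/21]
P' = (I − K·H)·P̄ = [454/21 -397/21; -397/21 797/42]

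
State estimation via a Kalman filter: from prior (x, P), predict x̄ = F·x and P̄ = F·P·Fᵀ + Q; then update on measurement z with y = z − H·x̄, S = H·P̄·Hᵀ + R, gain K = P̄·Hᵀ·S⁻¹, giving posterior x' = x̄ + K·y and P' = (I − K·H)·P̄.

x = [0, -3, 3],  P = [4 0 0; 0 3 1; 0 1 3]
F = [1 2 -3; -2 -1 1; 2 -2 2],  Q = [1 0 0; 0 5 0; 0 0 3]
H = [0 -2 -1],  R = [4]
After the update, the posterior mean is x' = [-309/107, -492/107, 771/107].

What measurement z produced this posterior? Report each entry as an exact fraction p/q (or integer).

z = [3]

x̄ = F·x = [-15, 6, 12]
P̄ = F·P·Fᵀ + Q = [32 -18 -12; -18 25 -8; -12 -8 35]
S = H·P̄·Hᵀ + R = [107]
K = P̄·Hᵀ·S⁻¹ = [48/107; -42/107; -19/107]
x' − x̄ = [1296/107, -1134/107, -513/107] = K·y
y = (KᵀK)⁻¹·Kᵀ·(x' − x̄) = [27]
z = y + H·x̄ = [27] + [-24] = [3]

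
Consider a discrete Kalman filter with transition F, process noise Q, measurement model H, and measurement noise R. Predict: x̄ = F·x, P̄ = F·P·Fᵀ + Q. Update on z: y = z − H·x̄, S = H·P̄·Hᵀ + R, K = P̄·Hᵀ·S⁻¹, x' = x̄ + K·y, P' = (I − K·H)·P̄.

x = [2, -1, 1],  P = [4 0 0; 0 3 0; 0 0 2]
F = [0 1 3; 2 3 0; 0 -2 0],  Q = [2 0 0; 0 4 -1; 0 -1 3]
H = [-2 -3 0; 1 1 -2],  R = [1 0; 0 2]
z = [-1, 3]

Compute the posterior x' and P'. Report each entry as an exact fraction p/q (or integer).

x' = [7041/4775, -2854/4775, -778/955]
P' = [137933/9550 -91627/9550 2293/955; -91627/9550 61913/9550 -1477/955; 2293/955 -1477/955 339/382]

x̄ = F·x = [2, 1, 2]
P̄ = F·P·Fᵀ + Q = [23 9 -6; 9 47 -19; -6 -19 15]
y = z − H·x̄ = [6, 4]
S = H·P̄·Hᵀ + R = [624 -370; -370 250]
K = P̄·Hᵀ·S⁻¹ = [-197/1910 223/9550; -497/1910 -87/9550; -31/191 -879/1910]
x' = x̄ + K·y = [7041/4775, -2854/4775, -778/955]
P' = (I − K·H)·P̄ = [137933/9550 -91627/9550 2293/955; -91627/9550 61913/9550 -1477/955; 2293/955 -1477/955 339/382]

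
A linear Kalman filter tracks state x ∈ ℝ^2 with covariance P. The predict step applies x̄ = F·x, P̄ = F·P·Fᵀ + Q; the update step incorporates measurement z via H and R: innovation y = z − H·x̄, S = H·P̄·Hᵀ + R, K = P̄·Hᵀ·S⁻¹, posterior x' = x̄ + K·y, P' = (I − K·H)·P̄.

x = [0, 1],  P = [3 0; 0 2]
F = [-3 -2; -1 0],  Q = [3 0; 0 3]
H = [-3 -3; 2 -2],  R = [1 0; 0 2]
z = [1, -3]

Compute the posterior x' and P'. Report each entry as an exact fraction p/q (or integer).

x̄ = F·x = [-2, 0]
P̄ = F·P·Fᵀ + Q = [38 9; 9 6]
y = z − H·x̄ = [-5, 1]
S = H·P̄·Hᵀ + R = [559 -192; -192 106]
K = P̄·Hᵀ·S⁻¹ = [-381/2239 535/2239; -1809/11195 -2643/11195]
x' = x̄ + K·y = [-2038/2239, 6402/11195]
P' = (I − K·H)·P̄ = [331/2239 -204/2239; -204/2239 1623/11195]

x' = [-2038/2239, 6402/11195]
P' = [331/2239 -204/2239; -204/2239 1623/11195]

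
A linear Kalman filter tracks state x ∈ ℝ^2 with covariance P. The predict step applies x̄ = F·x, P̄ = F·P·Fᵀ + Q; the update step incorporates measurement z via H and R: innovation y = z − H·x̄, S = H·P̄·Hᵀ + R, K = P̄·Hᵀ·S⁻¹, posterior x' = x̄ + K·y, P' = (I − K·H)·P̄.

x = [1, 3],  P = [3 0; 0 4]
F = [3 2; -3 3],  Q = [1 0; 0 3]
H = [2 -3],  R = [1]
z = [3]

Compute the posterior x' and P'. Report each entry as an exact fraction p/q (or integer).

x' = [2518/269, 1410/269]
P' = [26099/807 5789/269; 5789/269 3882/269]

x̄ = F·x = [9, 6]
P̄ = F·P·Fᵀ + Q = [44 -3; -3 66]
y = z − H·x̄ = [3]
S = H·P̄·Hᵀ + R = [807]
K = P̄·Hᵀ·S⁻¹ = [97/807; -68/269]
x' = x̄ + K·y = [2518/269, 1410/269]
P' = (I − K·H)·P̄ = [26099/807 5789/269; 5789/269 3882/269]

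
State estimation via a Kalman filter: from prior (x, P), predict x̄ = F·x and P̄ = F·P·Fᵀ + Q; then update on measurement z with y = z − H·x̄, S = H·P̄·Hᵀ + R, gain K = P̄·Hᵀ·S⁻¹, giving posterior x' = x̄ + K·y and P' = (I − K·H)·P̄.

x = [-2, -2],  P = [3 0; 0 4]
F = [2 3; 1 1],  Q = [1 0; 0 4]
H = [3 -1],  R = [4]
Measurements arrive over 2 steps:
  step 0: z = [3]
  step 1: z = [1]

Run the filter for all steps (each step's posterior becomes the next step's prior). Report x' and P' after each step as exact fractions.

step 0: x' = [3/4, -5/12], P' = [137/116 239/116; 239/116 1979/348]
step 1: x' = [13390/28601, 11685/28601], P' = [231940/200207 56616/28601; 56616/28601 155096/28601]

step 0: x̄ = F·x = [-10, -4]
step 0: P̄ = F·P·Fᵀ + Q = [49 18; 18 11]
step 0: y = z − H·x̄ = [29]
step 0: S = H·P̄·Hᵀ + R = [348]
step 0: K = P̄·Hᵀ·S⁻¹ = [43/116; 43/348]
step 0: x' = x̄ + K·y = [3/4, -5/12]
step 0: P' = (I − K·H)·P̄ = [137/116 239/116; 239/116 1979/348]
step 1: x̄ = F·x = [1/4, 1/3]
step 1: P̄ = F·P·Fᵀ + Q = [9469/116 862/29; 862/29 1304/87]
step 1: y = z − H·x̄ = [7/12]
step 1: S = H·P̄·Hᵀ + R = [200207/348]
step 1: K = P̄·Hᵀ·S⁻¹ = [74877/200207; 3688/28601]
step 1: x' = x̄ + K·y = [13390/28601, 11685/28601]
step 1: P' = (I − K·H)·P̄ = [231940/200207 56616/28601; 56616/28601 155096/28601]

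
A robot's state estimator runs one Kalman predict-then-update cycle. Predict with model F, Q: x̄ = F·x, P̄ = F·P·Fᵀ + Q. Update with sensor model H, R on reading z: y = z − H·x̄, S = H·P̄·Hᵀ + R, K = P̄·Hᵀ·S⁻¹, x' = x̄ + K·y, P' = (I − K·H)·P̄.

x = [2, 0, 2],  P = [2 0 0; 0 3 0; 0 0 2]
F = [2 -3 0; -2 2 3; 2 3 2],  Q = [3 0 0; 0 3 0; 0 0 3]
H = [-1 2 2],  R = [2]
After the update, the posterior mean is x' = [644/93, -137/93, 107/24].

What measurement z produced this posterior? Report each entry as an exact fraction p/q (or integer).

z = [-1]

x̄ = F·x = [4, 2, 8]
P̄ = F·P·Fᵀ + Q = [38 -26 -19; -26 41 22; -19 22 46]
S = H·P̄·Hᵀ + R = [744]
K = P̄·Hᵀ·S⁻¹ = [-16/93; 19/93; 5/24]
x' − x̄ = [272/93, -323/93, -85/24] = K·y
y = (KᵀK)⁻¹·Kᵀ·(x' − x̄) = [-17]
z = y + H·x̄ = [-17] + [16] = [-1]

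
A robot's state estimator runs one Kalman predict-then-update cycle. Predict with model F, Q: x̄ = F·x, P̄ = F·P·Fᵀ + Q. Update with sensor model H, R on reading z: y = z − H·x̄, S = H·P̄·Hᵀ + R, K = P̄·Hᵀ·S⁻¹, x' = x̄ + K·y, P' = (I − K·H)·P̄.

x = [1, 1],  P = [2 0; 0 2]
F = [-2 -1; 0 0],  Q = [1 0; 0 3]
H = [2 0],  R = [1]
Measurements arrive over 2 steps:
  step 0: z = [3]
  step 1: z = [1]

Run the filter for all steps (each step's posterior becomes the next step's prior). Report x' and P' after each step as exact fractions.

step 0: x̄ = F·x = [-3, 0]
step 0: P̄ = F·P·Fᵀ + Q = [11 0; 0 3]
step 0: y = z − H·x̄ = [9]
step 0: S = H·P̄·Hᵀ + R = [45]
step 0: K = P̄·Hᵀ·S⁻¹ = [22/45; 0]
step 0: x' = x̄ + K·y = [7/5, 0]
step 0: P' = (I − K·H)·P̄ = [11/45 0; 0 3]
step 1: x̄ = F·x = [-14/5, 0]
step 1: P̄ = F·P·Fᵀ + Q = [224/45 0; 0 3]
step 1: y = z − H·x̄ = [33/5]
step 1: S = H·P̄·Hᵀ + R = [941/45]
step 1: K = P̄·Hᵀ·S⁻¹ = [448/941; 0]
step 1: x' = x̄ + K·y = [322/941, 0]
step 1: P' = (I − K·H)·P̄ = [224/941 0; 0 3]

step 0: x' = [7/5, 0], P' = [11/45 0; 0 3]
step 1: x' = [322/941, 0], P' = [224/941 0; 0 3]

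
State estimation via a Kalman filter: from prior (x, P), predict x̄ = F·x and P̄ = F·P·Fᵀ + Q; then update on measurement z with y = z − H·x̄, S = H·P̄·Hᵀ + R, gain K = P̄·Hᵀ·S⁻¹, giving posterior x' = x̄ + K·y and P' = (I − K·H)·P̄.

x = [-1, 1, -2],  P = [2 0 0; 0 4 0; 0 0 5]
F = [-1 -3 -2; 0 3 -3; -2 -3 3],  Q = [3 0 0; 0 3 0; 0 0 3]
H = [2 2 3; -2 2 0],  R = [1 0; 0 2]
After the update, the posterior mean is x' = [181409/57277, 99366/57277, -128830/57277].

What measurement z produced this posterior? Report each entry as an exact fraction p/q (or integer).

z = [3, -3]

x̄ = F·x = [2, 9, -7]
P̄ = F·P·Fᵀ + Q = [61 -6 10; -6 84 -81; 10 -81 92]
S = H·P̄·Hᵀ + R = [509 -454; -454 630]
K = P̄·Hᵀ·S⁻¹ = [13682/57277 -2323/57277; 13455/57277 26061/57277; 896/57277 -15901/57277]
x' − x̄ = [66855/57277, -416127/57277, 272109/57277] = K·y
y = (KᵀK)⁻¹·Kᵀ·(x' − x̄) = [2, -17]
z = y + H·x̄ = [2, -17] + [1, 14] = [3, -3]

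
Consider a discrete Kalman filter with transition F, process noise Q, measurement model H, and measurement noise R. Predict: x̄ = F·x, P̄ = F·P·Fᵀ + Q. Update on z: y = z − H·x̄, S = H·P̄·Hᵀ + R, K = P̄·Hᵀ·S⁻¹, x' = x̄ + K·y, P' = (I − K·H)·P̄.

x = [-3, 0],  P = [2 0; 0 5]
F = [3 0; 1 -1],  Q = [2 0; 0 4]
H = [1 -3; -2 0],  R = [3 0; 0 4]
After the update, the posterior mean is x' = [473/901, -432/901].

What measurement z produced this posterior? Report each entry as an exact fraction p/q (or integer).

x̄ = F·x = [-9, -3]
P̄ = F·P·Fᵀ + Q = [20 6; 6 11]
S = H·P̄·Hᵀ + R = [86 -4; -4 84]
K = P̄·Hᵀ·S⁻¹ = [1/901 -429/901; -579/1802 -285/1802]
x' − x̄ = [8582/901, 2271/901] = K·y
y = (KᵀK)⁻¹·Kᵀ·(x' − x̄) = [2, -20]
z = y + H·x̄ = [2, -20] + [0, 18] = [2, -2]

z = [2, -2]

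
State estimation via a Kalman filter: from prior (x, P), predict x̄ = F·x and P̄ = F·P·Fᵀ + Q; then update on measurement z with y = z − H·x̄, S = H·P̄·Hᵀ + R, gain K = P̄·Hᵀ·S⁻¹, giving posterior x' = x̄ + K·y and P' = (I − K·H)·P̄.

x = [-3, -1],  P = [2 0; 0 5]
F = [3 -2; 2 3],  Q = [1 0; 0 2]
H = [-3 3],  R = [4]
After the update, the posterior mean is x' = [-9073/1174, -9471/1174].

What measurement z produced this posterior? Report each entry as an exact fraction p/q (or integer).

z = [-1]

x̄ = F·x = [-7, -9]
P̄ = F·P·Fᵀ + Q = [39 -18; -18 55]
S = H·P̄·Hᵀ + R = [1174]
K = P̄·Hᵀ·S⁻¹ = [-171/1174; 219/1174]
x' − x̄ = [-855/1174, 1095/1174] = K·y
y = (KᵀK)⁻¹·Kᵀ·(x' − x̄) = [5]
z = y + H·x̄ = [5] + [-6] = [-1]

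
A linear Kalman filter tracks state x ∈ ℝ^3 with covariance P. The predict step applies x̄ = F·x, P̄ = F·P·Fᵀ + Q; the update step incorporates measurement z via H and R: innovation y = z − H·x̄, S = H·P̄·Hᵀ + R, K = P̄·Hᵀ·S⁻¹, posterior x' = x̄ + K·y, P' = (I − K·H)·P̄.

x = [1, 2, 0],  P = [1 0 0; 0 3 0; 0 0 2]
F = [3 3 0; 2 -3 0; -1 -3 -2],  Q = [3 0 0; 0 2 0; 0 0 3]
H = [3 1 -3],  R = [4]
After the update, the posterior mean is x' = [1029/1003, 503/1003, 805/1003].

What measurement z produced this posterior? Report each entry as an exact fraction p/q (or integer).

x̄ = F·x = [9, -4, -7]
P̄ = F·P·Fᵀ + Q = [39 -21 -30; -21 33 25; -30 25 39]
S = H·P̄·Hᵀ + R = [1003]
K = P̄·Hᵀ·S⁻¹ = [186/1003; -105/1003; -182/1003]
x' − x̄ = [-7998/1003, 4515/1003, 7826/1003] = K·y
y = (KᵀK)⁻¹·Kᵀ·(x' − x̄) = [-43]
z = y + H·x̄ = [-43] + [44] = [1]

z = [1]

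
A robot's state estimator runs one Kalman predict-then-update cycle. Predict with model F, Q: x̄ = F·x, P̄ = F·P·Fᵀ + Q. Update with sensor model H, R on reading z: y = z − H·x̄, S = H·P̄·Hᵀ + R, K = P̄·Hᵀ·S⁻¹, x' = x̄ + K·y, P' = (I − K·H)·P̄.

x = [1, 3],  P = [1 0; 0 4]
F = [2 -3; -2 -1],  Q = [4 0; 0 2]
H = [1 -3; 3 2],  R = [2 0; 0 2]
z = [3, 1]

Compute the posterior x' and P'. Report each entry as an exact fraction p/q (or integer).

x̄ = F·x = [-7, -5]
P̄ = F·P·Fᵀ + Q = [44 8; 8 10]
y = z − H·x̄ = [-5, 32]
S = H·P̄·Hᵀ + R = [88 16; 16 534]
K = P̄·Hᵀ·S⁻¹ = [1039/5842 794/2921; -3113/11684 264/2921]
x' = x̄ + K·y = [4727/5842, -9063/11684]
P' = (I − K·H)·P̄ = [622/2921 -139/2921; -139/2921 945/5842]

x' = [4727/5842, -9063/11684]
P' = [622/2921 -139/2921; -139/2921 945/5842]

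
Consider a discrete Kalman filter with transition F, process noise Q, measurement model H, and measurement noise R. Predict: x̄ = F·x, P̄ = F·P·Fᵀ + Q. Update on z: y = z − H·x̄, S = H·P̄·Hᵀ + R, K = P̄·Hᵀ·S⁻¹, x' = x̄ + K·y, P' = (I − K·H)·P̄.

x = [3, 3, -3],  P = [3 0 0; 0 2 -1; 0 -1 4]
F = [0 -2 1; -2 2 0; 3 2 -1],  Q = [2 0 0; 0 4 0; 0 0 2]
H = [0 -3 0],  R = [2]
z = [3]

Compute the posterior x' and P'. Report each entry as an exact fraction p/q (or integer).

x' = [-936/109, -108/109, 1998/109]
P' = [1512/109 -10/109 -2104/109; -10/109 24/109 -8/109; -2104/109 -8/109 4617/109]

x̄ = F·x = [-9, 0, 18]
P̄ = F·P·Fᵀ + Q = [18 -10 -16; -10 24 -8; -16 -8 45]
y = z − H·x̄ = [3]
S = H·P̄·Hᵀ + R = [218]
K = P̄·Hᵀ·S⁻¹ = [15/109; -36/109; 12/109]
x' = x̄ + K·y = [-936/109, -108/109, 1998/109]
P' = (I − K·H)·P̄ = [1512/109 -10/109 -2104/109; -10/109 24/109 -8/109; -2104/109 -8/109 4617/109]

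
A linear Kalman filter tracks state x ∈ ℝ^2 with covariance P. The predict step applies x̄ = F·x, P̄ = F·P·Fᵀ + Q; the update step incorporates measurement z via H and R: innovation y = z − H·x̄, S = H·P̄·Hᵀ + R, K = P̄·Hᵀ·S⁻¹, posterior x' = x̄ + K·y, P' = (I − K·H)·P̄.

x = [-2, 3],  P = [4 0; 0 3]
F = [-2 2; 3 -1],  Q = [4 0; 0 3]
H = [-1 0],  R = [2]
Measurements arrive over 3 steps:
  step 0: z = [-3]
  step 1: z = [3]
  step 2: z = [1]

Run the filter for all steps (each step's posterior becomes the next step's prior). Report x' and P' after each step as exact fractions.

step 0: x' = [58/17, -48/17], P' = [32/17 -30/17; -30/17 264/17]
step 1: x' = [-350/109, 774/109], P' = [1492/763 -960/763; -960/763 8037/763]
step 2: x' = [-8688/25187, -67863/25187], P' = [48848/25187 -32706/25187; -32706/25187 273300/25187]

step 0: x̄ = F·x = [10, -9]
step 0: P̄ = F·P·Fᵀ + Q = [32 -30; -30 42]
step 0: y = z − H·x̄ = [7]
step 0: S = H·P̄·Hᵀ + R = [34]
step 0: K = P̄·Hᵀ·S⁻¹ = [-16/17; 15/17]
step 0: x' = x̄ + K·y = [58/17, -48/17]
step 0: P' = (I − K·H)·P̄ = [32/17 -30/17; -30/17 264/17]
step 1: x̄ = F·x = [-212/17, 222/17]
step 1: P̄ = F·P·Fᵀ + Q = [1492/17 -960/17; -960/17 783/17]
step 1: y = z − H·x̄ = [-161/17]
step 1: S = H·P̄·Hᵀ + R = [1526/17]
step 1: K = P̄·Hᵀ·S⁻¹ = [-746/763; 480/763]
step 1: x' = x̄ + K·y = [-350/109, 774/109]
step 1: P' = (I − K·H)·P̄ = [1492/763 -960/763; -960/763 8037/763]
step 2: x̄ = F·x = [2248/109, -1824/109]
step 2: P̄ = F·P·Fᵀ + Q = [48848/763 -32706/763; -32706/763 29514/763]
step 2: y = z − H·x̄ = [2357/109]
step 2: S = H·P̄·Hᵀ + R = [50374/763]
step 2: K = P̄·Hᵀ·S⁻¹ = [-24424/25187; 16353/25187]
step 2: x' = x̄ + K·y = [-8688/25187, -67863/25187]
step 2: P' = (I − K·H)·P̄ = [48848/25187 -32706/25187; -32706/25187 273300/25187]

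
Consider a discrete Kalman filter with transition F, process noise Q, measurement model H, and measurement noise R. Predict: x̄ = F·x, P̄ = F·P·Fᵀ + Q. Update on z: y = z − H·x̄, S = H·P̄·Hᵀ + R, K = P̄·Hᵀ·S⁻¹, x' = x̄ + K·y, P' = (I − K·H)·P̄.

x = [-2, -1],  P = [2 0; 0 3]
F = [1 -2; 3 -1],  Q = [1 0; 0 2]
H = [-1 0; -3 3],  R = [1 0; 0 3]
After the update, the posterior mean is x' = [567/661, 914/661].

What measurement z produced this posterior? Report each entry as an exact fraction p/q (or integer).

z = [-1, 2]

x̄ = F·x = [0, -5]
P̄ = F·P·Fᵀ + Q = [15 12; 12 23]
S = H·P̄·Hᵀ + R = [16 9; 9 129]
K = P̄·Hᵀ·S⁻¹ = [-618/661 -3/661; -615/661 212/661]
x' − x̄ = [567/661, 4219/661] = K·y
y = (KᵀK)⁻¹·Kᵀ·(x' − x̄) = [-1, 17]
z = y + H·x̄ = [-1, 17] + [0, -15] = [-1, 2]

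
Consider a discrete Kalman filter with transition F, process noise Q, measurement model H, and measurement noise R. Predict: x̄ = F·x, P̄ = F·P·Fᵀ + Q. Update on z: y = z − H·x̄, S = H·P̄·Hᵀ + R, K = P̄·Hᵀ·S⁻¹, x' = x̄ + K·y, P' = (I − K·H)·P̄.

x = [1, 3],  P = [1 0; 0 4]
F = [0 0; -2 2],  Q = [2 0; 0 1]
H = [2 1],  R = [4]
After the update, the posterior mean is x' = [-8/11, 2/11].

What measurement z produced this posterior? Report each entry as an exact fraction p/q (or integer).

z = [-2]

x̄ = F·x = [0, 4]
P̄ = F·P·Fᵀ + Q = [2 0; 0 21]
S = H·P̄·Hᵀ + R = [33]
K = P̄·Hᵀ·S⁻¹ = [4/33; 7/11]
x' − x̄ = [-8/11, -42/11] = K·y
y = (KᵀK)⁻¹·Kᵀ·(x' − x̄) = [-6]
z = y + H·x̄ = [-6] + [4] = [-2]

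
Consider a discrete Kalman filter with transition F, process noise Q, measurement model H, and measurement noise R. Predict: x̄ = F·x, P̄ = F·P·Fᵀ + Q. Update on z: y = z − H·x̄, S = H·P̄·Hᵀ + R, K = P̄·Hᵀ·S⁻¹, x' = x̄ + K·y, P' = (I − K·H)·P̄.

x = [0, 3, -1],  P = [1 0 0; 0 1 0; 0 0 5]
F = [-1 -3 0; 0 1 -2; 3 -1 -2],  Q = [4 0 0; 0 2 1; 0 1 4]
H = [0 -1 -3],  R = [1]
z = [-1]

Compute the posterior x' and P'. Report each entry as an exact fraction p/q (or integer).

x̄ = F·x = [-9, 5, -1]
P̄ = F·P·Fᵀ + Q = [14 -3 0; -3 23 20; 0 20 34]
y = z − H·x̄ = [1]
S = H·P̄·Hᵀ + R = [450]
K = P̄·Hᵀ·S⁻¹ = [1/150; -83/450; -61/225]
x' = x̄ + K·y = [-1349/150, 2167/450, -286/225]
P' = (I − K·H)·P̄ = [699/50 -367/150 61/75; -367/150 3461/450 -563/225; 61/75 -563/225 208/225]

x' = [-1349/150, 2167/450, -286/225]
P' = [699/50 -367/150 61/75; -367/150 3461/450 -563/225; 61/75 -563/225 208/225]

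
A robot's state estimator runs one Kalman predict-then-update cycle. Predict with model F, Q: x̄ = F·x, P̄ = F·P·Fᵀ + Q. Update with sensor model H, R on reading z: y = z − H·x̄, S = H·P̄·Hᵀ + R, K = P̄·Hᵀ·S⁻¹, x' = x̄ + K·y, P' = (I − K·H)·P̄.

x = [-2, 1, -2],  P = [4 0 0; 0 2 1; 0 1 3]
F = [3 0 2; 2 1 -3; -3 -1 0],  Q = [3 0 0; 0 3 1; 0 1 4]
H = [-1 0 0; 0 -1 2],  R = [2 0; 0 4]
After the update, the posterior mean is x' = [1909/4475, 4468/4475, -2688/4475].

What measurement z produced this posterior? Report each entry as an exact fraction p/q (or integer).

x̄ = F·x = [-10, 3, 5]
P̄ = F·P·Fᵀ + Q = [51 8 -38; 8 42 -22; -38 -22 42]
S = H·P̄·Hᵀ + R = [53 84; 84 302]
K = P̄·Hᵀ·S⁻¹ = [-4173/4475 -84/4475; 2404/4475 -1943/4475; 1286/4475 1213/4475]
x' − x̄ = [46659/4475, -8957/4475, -25063/4475] = K·y
y = (KᵀK)⁻¹·Kᵀ·(x' − x̄) = [-11, -9]
z = y + H·x̄ = [-11, -9] + [10, 7] = [-1, -2]

z = [-1, -2]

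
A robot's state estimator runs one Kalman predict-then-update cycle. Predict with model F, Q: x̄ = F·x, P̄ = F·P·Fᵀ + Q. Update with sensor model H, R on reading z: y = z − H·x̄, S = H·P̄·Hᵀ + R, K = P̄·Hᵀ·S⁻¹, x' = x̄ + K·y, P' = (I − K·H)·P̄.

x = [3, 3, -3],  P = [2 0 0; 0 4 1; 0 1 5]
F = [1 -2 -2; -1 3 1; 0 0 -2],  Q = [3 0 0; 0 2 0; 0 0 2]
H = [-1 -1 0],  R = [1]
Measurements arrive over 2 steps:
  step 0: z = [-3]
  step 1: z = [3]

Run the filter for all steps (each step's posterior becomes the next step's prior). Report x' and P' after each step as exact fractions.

step 0: x̄ = F·x = [3, 3, 6]
step 0: P̄ = F·P·Fᵀ + Q = [49 -44 24; -44 51 -16; 24 -16 22]
step 0: y = z − H·x̄ = [3]
step 0: S = H·P̄·Hᵀ + R = [13]
step 0: K = P̄·Hᵀ·S⁻¹ = [-5/13; -7/13; -8/13]
step 0: x' = x̄ + K·y = [24/13, 18/13, 54/13]
step 0: P' = (I − K·H)·P̄ = [612/13 -607/13 272/13; -607/13 614/13 -264/13; 272/13 -264/13 222/13]
step 1: x̄ = F·x = [-120/13, 84/13, -108/13]
step 1: P̄ = F·P·Fᵀ + Q = [3223/13 -4847/13 -712/13; -4847/13 7900/13 1684/13; -712/13 1684/13 914/13]
step 1: y = z − H·x̄ = [3/13]
step 1: S = H·P̄·Hᵀ + R = [1442/13]
step 1: K = P̄·Hᵀ·S⁻¹ = [116/103; -3053/1442; -486/721]
step 1: x' = x̄ + K·y = [-924/103, 8613/1442, -6102/721]
step 1: P' = (I − K·H)·P̄ = [11045/103 -11161/103 3032/103; -11161/103 159307/1442 -20738/721; 3032/103 -20738/721 14354/721]

step 0: x' = [24/13, 18/13, 54/13], P' = [612/13 -607/13 272/13; -607/13 614/13 -264/13; 272/13 -264/13 222/13]
step 1: x' = [-924/103, 8613/1442, -6102/721], P' = [11045/103 -11161/103 3032/103; -11161/103 159307/1442 -20738/721; 3032/103 -20738/721 14354/721]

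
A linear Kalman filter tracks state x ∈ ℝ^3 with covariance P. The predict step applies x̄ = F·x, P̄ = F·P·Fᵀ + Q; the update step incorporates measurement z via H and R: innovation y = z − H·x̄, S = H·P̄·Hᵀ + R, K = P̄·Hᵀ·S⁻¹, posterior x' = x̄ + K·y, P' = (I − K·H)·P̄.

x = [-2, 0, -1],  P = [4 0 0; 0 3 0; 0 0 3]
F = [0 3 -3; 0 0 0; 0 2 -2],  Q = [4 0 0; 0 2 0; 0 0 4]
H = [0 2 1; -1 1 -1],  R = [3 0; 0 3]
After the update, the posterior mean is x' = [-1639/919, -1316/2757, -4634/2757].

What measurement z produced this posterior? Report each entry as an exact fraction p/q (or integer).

z = [-3, 3]

x̄ = F·x = [3, 0, 2]
P̄ = F·P·Fᵀ + Q = [58 0 36; 0 2 0; 36 0 28]
S = H·P̄·Hᵀ + R = [39 -60; -60 163]
K = P̄·Hᵀ·S⁻¹ = [76/919 -502/919; 772/2757 106/919; 724/2757 -272/919]
x' − x̄ = [-4396/919, -1316/2757, -10148/2757] = K·y
y = (KᵀK)⁻¹·Kᵀ·(x' − x̄) = [-5, 8]
z = y + H·x̄ = [-5, 8] + [2, -5] = [-3, 3]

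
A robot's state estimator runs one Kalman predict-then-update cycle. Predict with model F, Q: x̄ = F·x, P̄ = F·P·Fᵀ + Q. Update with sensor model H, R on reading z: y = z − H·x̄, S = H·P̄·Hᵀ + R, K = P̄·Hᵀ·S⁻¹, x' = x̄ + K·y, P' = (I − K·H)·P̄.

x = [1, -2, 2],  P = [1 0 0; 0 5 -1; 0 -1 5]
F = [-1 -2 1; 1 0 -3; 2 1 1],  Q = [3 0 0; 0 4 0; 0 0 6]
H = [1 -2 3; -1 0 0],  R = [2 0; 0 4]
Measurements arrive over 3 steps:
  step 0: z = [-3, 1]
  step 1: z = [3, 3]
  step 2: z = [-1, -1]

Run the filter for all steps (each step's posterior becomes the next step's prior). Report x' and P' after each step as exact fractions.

step 0: x̄ = F·x = [5, -5, 2]
step 0: P̄ = F·P·Fᵀ + Q = [33 -22 -6; -22 50 -10; -6 -10 18]
step 0: y = z − H·x̄ = [-24, 6]
step 0: S = H·P̄·Hᵀ + R = [569 -59; -59 37]
step 0: K = P̄·Hᵀ·S⁻¹ = [59/4393 -3824/4393; -2163/8786 1775/8786; 1435/8786 3713/8786]
step 0: x' = x̄ + K·y = [-2395/4393, 9316/4393, 2705/4393]
step 0: P' = (I − K·H)·P̄ = [15296/4393 -3550/4393 -7426/4393; -3550/4393 35737/4393 24287/4393; -7426/4393 24287/4393 19145/4393]
step 1: x̄ = F·x = [-13532/4393, -10510/4393, 7231/4393]
step 1: P̄ = F·P·Fᵀ + Q = [94072/4393 50387/4393 -96884/4393; 50387/4393 249729/4393 -66124/4393; -96884/4393 -66124/4393 147094/4393]
step 1: y = z − H·x̄ = [-16002/4393, -353/4393]
step 1: S = H·P̄·Hᵀ + R = [2436256/4393 297354/4393; 297354/4393 111644/4393]
step 1: K = P̄·Hᵀ·S⁻¹ = [-297354/10446959 -8010703/10446959; -6521779/20893918 7940375/20893918; 1388904/10446959 5366585/10446959]
step 1: x' = x̄ + K·y = [-30453497/10446959, -26869229/20893918, 11705512/10446959]
step 1: P' = (I − K·H)·P̄ = [32042812/10446959 -15880750/10446959 -21466340/10446959; -15880750/10446959 158824125/10446959 109002407/10446959; -21466340/10446959 109002407/10446959 80749654/10446959]
step 2: x̄ = F·x = [69028238/10446959, -65570033/10446959, -125272193/20893918]
step 2: P̄ = F·P·Fᵀ + Q = [322829895/10446959 325618808/10446959 -352049217/10446959; 325618808/10446959 929375574/10446959 -413719609/10446959; -352049217/10446959 -413719609/10446959 499043235/10446959]
step 2: y = z − H·x̄ = [-45413947/20893918, 58581279/10446959]
step 2: S = H·P̄·Hᵀ + R = [10102479998/10446959 1384555372/10446959; 1384555372/10446959 364617731/10446959]
step 2: K = P̄·Hᵀ·S⁻¹ = [-2769110744/84548515803 -64343555807/84548515803; -17890963313/56365677202 8800044810/28182838601; 11093372959/84548515803 39509460013/84548515803]
step 2: x' = x̄ + K·y = [203866541555/84548515803, -432396436879/112731354404, -309484436611/84548515803]
step 2: P' = (I − K·H)·P̄ = [257374223228/84548515803 -35200179240/28182838601 -158037840052/84548515803; -35200179240/28182838601 811821154643/56365677202 276376790190/28182838601; -158037840052/84548515803 276376790190/28182838601 612828442370/84548515803]

step 0: x' = [-2395/4393, 9316/4393, 2705/4393], P' = [15296/4393 -3550/4393 -7426/4393; -3550/4393 35737/4393 24287/4393; -7426/4393 24287/4393 19145/4393]
step 1: x' = [-30453497/10446959, -26869229/20893918, 11705512/10446959], P' = [32042812/10446959 -15880750/10446959 -21466340/10446959; -15880750/10446959 158824125/10446959 109002407/10446959; -21466340/10446959 109002407/10446959 80749654/10446959]
step 2: x' = [203866541555/84548515803, -432396436879/112731354404, -309484436611/84548515803], P' = [257374223228/84548515803 -35200179240/28182838601 -158037840052/84548515803; -35200179240/28182838601 811821154643/56365677202 276376790190/28182838601; -158037840052/84548515803 276376790190/28182838601 612828442370/84548515803]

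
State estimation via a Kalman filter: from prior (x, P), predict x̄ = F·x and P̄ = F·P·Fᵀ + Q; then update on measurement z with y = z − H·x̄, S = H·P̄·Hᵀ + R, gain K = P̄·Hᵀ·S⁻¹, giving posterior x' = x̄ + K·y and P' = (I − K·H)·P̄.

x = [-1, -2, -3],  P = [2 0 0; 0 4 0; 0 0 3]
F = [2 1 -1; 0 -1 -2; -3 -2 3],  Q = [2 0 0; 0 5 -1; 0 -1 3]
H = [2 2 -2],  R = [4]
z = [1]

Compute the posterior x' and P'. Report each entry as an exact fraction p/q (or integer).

x' = [-35/11, 71/11, 30/11]
P' = [875/187 -74/11 -431/187; -74/11 163/11 87/11; -431/187 87/11 1152/187]

x̄ = F·x = [-1, 8, -2]
P̄ = F·P·Fᵀ + Q = [17 2 -29; 2 21 -11; -29 -11 64]
y = z − H·x̄ = [-17]
S = H·P̄·Hᵀ + R = [748]
K = P̄·Hᵀ·S⁻¹ = [24/187; 1/11; -52/187]
x' = x̄ + K·y = [-35/11, 71/11, 30/11]
P' = (I − K·H)·P̄ = [875/187 -74/11 -431/187; -74/11 163/11 87/11; -431/187 87/11 1152/187]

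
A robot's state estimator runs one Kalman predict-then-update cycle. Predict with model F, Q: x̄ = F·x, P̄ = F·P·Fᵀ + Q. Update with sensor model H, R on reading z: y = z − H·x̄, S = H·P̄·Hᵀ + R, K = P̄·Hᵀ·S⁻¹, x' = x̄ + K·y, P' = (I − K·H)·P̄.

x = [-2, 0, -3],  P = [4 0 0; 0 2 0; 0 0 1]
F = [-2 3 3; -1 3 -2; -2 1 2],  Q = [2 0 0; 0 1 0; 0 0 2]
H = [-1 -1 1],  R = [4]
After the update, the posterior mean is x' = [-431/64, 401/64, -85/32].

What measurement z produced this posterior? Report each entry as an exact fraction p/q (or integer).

z = [-2]

x̄ = F·x = [-5, 8, -2]
P̄ = F·P·Fᵀ + Q = [45 20 28; 20 27 10; 28 10 24]
S = H·P̄·Hᵀ + R = [64]
K = P̄·Hᵀ·S⁻¹ = [-37/64; -37/64; -7/32]
x' − x̄ = [-111/64, -111/64, -21/32] = K·y
y = (KᵀK)⁻¹·Kᵀ·(x' − x̄) = [3]
z = y + H·x̄ = [3] + [-5] = [-2]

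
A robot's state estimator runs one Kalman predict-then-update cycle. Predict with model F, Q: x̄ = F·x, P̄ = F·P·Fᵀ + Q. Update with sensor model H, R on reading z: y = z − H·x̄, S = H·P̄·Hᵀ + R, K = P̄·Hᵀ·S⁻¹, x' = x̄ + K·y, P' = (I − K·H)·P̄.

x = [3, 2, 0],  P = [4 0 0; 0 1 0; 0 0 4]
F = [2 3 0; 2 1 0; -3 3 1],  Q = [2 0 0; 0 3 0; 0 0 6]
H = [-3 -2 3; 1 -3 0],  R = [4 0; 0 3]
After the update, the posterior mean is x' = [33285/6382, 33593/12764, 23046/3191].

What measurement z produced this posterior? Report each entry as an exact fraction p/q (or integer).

x̄ = F·x = [12, 8, -3]
P̄ = F·P·Fᵀ + Q = [27 19 -15; 19 20 -21; -15 -21 55]
S = H·P̄·Hᵀ + R = [1572 316; 316 96]
K = P̄·Hᵀ·S⁻¹ = [-783/6382 583/6382; -601/12764 -3473/12764; 564/3191 -261/3191]
x' − x̄ = [-43299/6382, -68519/12764, 32619/3191] = K·y
y = (KᵀK)⁻¹·Kᵀ·(x' − x̄) = [62, 9]
z = y + H·x̄ = [62, 9] + [-61, -12] = [1, -3]

z = [1, -3]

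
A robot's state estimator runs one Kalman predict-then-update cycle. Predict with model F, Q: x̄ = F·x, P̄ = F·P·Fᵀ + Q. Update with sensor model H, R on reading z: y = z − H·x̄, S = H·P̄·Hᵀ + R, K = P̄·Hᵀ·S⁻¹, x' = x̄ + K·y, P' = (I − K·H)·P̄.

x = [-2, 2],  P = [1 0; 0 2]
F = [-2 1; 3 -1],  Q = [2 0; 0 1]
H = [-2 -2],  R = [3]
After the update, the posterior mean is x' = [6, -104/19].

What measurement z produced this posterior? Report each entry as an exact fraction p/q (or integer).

x̄ = F·x = [6, -8]
P̄ = F·P·Fᵀ + Q = [8 -8; -8 12]
S = H·P̄·Hᵀ + R = [19]
K = P̄·Hᵀ·S⁻¹ = [0; -8/19]
x' − x̄ = [0, 48/19] = K·y
y = (KᵀK)⁻¹·Kᵀ·(x' − x̄) = [-6]
z = y + H·x̄ = [-6] + [4] = [-2]

z = [-2]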